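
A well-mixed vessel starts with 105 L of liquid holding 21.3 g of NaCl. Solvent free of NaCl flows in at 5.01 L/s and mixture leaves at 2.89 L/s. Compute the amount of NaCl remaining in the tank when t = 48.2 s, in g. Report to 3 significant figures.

Let m(t) be the amount of NaCl. Volume: V(t) = V₀ + (Q_in − Q_out) t = 105 + 2.1200 t; V(48.2) = 207.18 L.
No NaCl enters, so dm/dt = −Q_out · (m/V).
dm/m = −Q_out dt/(V₀ + 2.1200 t); integrating gives ln(m/m₀) = −(Q_out/(Q_in−Q_out)) ln(V/V₀).
m = m₀ (V₀/V)^(Q_out/(Q_in−Q_out)) = 21.3 × (105/207.18)^(1.3632) = 8.4335 g.

8.43 g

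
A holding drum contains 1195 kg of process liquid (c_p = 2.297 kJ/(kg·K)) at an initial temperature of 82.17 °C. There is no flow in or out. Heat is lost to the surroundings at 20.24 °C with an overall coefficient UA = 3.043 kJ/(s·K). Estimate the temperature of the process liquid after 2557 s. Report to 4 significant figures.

23.88 °C

Energy balance: M c_p dT/dt = −UA(T − T_amb).
dT/dt = (T_ss − T)/τ with T_ss = T_amb = 20.2400 °C, τ = M c_p/UA = 1195·2.297/3.043 = 902.042 s.
Integrating: T(t) = T_ss + (T₀ − T_ss) e^(−t/τ).
T(2557) = 20.2400 + (61.9300)·0.0587374 = 23.8776 °C.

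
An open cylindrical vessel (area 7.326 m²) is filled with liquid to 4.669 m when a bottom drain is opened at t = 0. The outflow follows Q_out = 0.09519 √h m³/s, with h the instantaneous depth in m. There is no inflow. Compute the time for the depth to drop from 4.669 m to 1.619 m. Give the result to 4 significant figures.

With no inflow, A dh/dt = −0.09519 √h.
∫ h^(−1/2) dh = −(0.09519/A) ∫ dt, giving 2√h = 2√h₀ − (0.09519/A) t.
t = 2A(√h₀ − √h)/0.09519 = 2·7.326·(√4.669 − √1.619)/0.09519
  = 14.6520 × (2.16079 − 1.27240) / 0.09519 = 136.744 s.

136.7 s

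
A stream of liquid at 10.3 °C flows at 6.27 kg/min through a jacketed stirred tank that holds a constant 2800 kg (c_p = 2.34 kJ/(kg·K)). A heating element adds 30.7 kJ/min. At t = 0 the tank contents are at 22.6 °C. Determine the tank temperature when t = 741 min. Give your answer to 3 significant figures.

14.3 °C

M c_p dT/dt = ṁ c_p (T_in − T) + Q̇.
τ = M/ṁ = 446.57 min; T_ss = T_in + Q̇/(ṁ c_p) = 10.3 + 30.7/(6.27·2.34) = 12.392 °C.
This is linear first-order; T(t) = T_ss + (T₀ − T_ss) e^(−t/τ).
T(741) = 12.392 + (10.208)·e^(−741/446.57) = 12.392 + (10.208)·0.19027 = 14.335 °C.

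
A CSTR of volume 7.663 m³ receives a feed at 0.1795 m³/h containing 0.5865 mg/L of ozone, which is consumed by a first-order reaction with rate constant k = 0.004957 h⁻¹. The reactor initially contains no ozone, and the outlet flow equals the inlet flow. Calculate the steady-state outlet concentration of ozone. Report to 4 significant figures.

Accumulation = in − out − consumed: V dC/dt = Q C_in − Q C − k V C.
At steady state: 0 = Q C_in − (Q + kV) C_ss, so C_ss = Q C_in/(Q + kV).
C_ss = 0.1795·0.5865/(0.1795 + 0.004957·7.663) = 0.105277/0.217485 = 0.484063 mg/L.

0.4841 mg/L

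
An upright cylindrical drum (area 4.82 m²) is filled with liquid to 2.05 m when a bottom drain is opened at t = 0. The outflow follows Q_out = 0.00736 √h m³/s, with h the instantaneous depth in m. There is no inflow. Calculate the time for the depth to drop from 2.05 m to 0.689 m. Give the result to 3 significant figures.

A dh/dt = −Q_out = −0.00736 √h.
∫ h^(−1/2) dh = −(0.00736/A) ∫ dt, giving 2√h = 2√h₀ − (0.00736/A) t.
t = 2A(√h₀ − √h)/0.00736 = 2·4.82·(√2.05 − √0.689)/0.00736
  = 9.6400 × (1.4318 − 0.83006) / 0.00736 = 788.12 s.

788 s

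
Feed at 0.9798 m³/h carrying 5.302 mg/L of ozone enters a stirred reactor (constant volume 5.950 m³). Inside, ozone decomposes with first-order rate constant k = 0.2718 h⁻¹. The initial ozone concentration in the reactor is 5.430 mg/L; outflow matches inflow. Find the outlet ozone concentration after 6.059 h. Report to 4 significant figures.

Species balance: V dC/dt = Q C_in − Q C − k V C.
This is linear with rate a = Q/V + k = 0.436472 h⁻¹.
C_ss = Q C_in/(Q + kV) = 2.00034 mg/L; C(t) = C_ss + (C₀ − C_ss) e^(−a t).
C(6.059) = 2.00034 + (3.42966)·e^(−0.436472·6.059) = 2.00034 + (3.42966)·0.0710348 = 2.24396 mg/L.

2.244 mg/L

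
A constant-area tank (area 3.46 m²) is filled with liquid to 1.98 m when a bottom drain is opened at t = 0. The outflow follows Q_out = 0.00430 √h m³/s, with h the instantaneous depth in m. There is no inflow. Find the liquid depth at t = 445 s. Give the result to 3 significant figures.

1.28 m

A dh/dt = −Q_out = −0.00430 √h.
Separate and integrate: 2(√h − √h₀) = −(0.00430/A) t.
√h = √1.98 − 0.00430·445/(2·3.46) = 1.4071 − 0.27652 = 1.1306.
h = 1.1306² = 1.2783 m.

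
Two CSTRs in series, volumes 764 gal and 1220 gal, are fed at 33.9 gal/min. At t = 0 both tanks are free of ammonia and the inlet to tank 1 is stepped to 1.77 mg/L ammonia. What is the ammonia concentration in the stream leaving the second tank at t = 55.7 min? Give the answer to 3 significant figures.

1.01 mg/L

Each tank obeys Vᵢ dCᵢ/dt = Q(Cᵢ₋₁ − Cᵢ), so τᵢ = Vᵢ/Q.
τ₁ = 764/33.9 = 22.537 min; τ₂ = 1220/33.9 = 35.988 min.
Tank 1: C₁ = C_in(1 − e^(−t/τ₁)). Tank 2 (τ₁ ≠ τ₂): C₂ = C_in[1 − (τ₁ e^(−t/τ₁) − τ₂ e^(−t/τ₂))/(τ₁ − τ₂)].
At t = 55.7: e^(−t/τ₁) = 0.084458, e^(−t/τ₂) = 0.21273.
C₂ = 1.77·[1 − (22.537·0.084458 − 35.988·0.21273)/(-13.451)] = 1.77·0.57236 = 1.0131 mg/L.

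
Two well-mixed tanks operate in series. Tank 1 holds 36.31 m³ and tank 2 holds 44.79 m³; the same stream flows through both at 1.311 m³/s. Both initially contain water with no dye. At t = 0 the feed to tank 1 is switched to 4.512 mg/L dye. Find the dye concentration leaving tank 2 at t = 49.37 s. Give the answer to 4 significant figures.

2.144 mg/L

Each tank obeys Vᵢ dCᵢ/dt = Q(Cᵢ₋₁ − Cᵢ), so τᵢ = Vᵢ/Q.
τ₁ = 36.31/1.311 = 27.6964 s; τ₂ = 44.79/1.311 = 34.1648 s.
Solving the cascade with C₁(0)=C₂(0)=0 gives C₂(t) = C_in[1 − (τ₁ e^(−t/τ₁) − τ₂ e^(−t/τ₂))/(τ₁ − τ₂)].
At t = 49.37: e^(−t/τ₁) = 0.168210, e^(−t/τ₂) = 0.235733.
C₂ = 4.512·[1 − (27.6964·0.168210 − 34.1648·0.235733)/(-6.46834)] = 4.512·0.475146 = 2.14386 mg/L.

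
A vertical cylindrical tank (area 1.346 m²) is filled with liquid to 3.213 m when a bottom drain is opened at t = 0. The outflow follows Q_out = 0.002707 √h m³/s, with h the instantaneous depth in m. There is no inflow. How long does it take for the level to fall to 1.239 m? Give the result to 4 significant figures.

Mass balance (ρ constant): A dh/dt = −0.002707 √h.
This is separable: 2 d(√h)/dt = −0.002707/A, so √h = √h₀ − (0.002707/(2A)) t.
t = 2A(√h₀ − √h)/0.002707 = 2·1.346·(√3.213 − √1.239)/0.002707
  = 2.69200 × (1.79248 − 1.11310) / 0.002707 = 675.616 s.

675.6 s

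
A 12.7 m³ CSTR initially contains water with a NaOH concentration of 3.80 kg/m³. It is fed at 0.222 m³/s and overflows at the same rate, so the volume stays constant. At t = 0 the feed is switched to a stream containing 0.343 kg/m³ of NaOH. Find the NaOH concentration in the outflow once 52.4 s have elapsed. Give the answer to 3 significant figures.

1.73 kg/m³

Transient balance on the dissolved component: V dC/dt = Q(C_in − C).
So dC/dt = (C_in − C)/τ with τ = V/Q = 12.7/0.222 = 57.207 s.
Integrating: C(t) = C_in + (C₀ − C_in) e^(−t/τ).
C(52.4) = 0.343 + (3.80 − 0.343)·e^(−52.4/57.207) = 0.343 + (3.4570)·0.40013 = 1.7262 kg/m³.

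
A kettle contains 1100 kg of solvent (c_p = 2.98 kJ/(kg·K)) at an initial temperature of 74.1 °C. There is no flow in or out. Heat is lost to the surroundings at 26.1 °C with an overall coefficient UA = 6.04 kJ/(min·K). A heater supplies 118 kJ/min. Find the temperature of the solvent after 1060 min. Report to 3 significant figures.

49.7 °C

Lumped-capacitance energy balance: M c_p dT/dt = UA(T_amb − T) + Q̇.
dT/dt = (T_ss − T)/τ with T_ss = T_amb + Q̇/UA = 26.1 + 118/6.04 = 45.636 °C, τ = M c_p/UA = 1100·2.98/6.04 = 542.72 min.
Solution: T(t) = T_ss + (T₀ − T_ss) e^(−t/τ).
T(1060) = 45.636 + (28.464)·0.14183 = 49.673 °C.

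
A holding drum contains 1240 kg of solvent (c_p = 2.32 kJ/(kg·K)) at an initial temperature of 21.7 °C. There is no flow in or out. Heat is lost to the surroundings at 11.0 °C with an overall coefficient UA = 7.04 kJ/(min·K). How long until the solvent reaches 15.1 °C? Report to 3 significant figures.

M c_p dT/dt = −UA(T − T_amb).
τ = M c_p/UA = 408.64 min; T_ss = T_amb = 11.000 °C.
T(t) = T_ss + (T₀ − T_ss)e^(−t/τ); set T = 15.1:
t = −τ ln[(T − T_ss)/(T₀ − T_ss)] = −408.64 · ln(0.38318) = 391.99 min.

392 min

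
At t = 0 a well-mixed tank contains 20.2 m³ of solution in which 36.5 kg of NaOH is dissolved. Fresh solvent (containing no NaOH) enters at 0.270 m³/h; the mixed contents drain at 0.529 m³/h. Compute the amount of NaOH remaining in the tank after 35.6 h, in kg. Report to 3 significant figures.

Let m(t) be the amount of NaOH. Volume: V(t) = V₀ + (Q_in − Q_out) t = 20.2 − 0.25900 t; V(35.6) = 10.980 m³.
Species balance (pure solvent in): dm/dt = −Q_out · m/V(t).
dm/m = −Q_out dt/(V₀ − 0.25900 t); integrating gives ln(m/m₀) = −(Q_out/(Q_in−Q_out)) ln(V/V₀).
m = m₀ (V₀/V)^(Q_out/(Q_in−Q_out)) = 36.5 × (20.2/10.980)^(-2.0425) = 10.508 kg.

10.5 kg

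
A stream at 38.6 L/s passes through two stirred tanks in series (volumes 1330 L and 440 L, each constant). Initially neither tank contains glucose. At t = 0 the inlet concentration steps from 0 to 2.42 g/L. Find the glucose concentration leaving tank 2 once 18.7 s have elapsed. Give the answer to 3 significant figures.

0.550 g/L

Time constants: τᵢ = Vᵢ/Q for each well-mixed tank.
τ₁ = 1330/38.6 = 34.456 s; τ₂ = 440/38.6 = 11.399 s.
Tank 1: C₁ = C_in(1 − e^(−t/τ₁)). Tank 2 (τ₁ ≠ τ₂): C₂ = C_in[1 − (τ₁ e^(−t/τ₁) − τ₂ e^(−t/τ₂))/(τ₁ − τ₂)].
At t = 18.7: e^(−t/τ₁) = 0.58116, e^(−t/τ₂) = 0.19388.
C₂ = 2.42·[1 − (34.456·0.58116 − 11.399·0.19388)/(23.057)] = 2.42·0.22737 = 0.55024 g/L.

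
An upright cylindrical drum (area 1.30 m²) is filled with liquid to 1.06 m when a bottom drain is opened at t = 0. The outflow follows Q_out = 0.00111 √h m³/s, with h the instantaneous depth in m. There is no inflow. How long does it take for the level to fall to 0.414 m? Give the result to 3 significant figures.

904 s

With no inflow, A dh/dt = −0.00111 √h.
∫ h^(−1/2) dh = −(0.00111/A) ∫ dt, giving 2√h = 2√h₀ − (0.00111/A) t.
t = 2A(√h₀ − √h)/0.00111 = 2·1.30·(√1.06 − √0.414)/0.00111
  = 2.6000 × (1.0296 − 0.64343) / 0.00111 = 904.46 s.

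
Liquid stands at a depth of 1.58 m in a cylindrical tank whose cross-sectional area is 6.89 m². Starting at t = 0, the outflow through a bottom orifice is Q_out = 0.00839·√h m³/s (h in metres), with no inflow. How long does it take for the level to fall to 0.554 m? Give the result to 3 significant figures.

842 s

A dh/dt = −Q_out = −0.00839 √h.
∫ h^(−1/2) dh = −(0.00839/A) ∫ dt, giving 2√h = 2√h₀ − (0.00839/A) t.
t = 2A(√h₀ − √h)/0.00839 = 2·6.89·(√1.58 − √0.554)/0.00839
  = 13.780 × (1.2570 − 0.74431) / 0.00839 = 842.02 s.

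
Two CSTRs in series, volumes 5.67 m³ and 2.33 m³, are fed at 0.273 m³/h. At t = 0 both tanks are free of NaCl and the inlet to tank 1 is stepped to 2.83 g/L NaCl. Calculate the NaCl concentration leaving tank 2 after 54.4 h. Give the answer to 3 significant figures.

Time constants: τᵢ = Vᵢ/Q for each well-mixed tank.
τ₁ = 5.67/0.273 = 20.769 h; τ₂ = 2.33/0.273 = 8.5348 h.
Tank 1: C₁ = C_in(1 − e^(−t/τ₁)). Tank 2 (τ₁ ≠ τ₂): C₂ = C_in[1 − (τ₁ e^(−t/τ₁) − τ₂ e^(−t/τ₂))/(τ₁ − τ₂)].
At t = 54.4: e^(−t/τ₁) = 0.072857, e^(−t/τ₂) = 0.0017055.
C₂ = 2.83·[1 − (20.769·0.072857 − 8.5348·0.0017055)/(12.234)] = 2.83·0.87751 = 2.4833 g/L.

2.48 g/L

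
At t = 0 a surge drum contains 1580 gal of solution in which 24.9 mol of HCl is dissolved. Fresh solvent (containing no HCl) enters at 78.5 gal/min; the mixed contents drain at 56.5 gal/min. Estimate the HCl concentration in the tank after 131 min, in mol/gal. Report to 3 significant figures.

Let m(t) be the amount of HCl. Volume: V(t) = V₀ + (Q_in − Q_out) t = 1580 + 22.000 t; V(131) = 4462.0 gal.
No HCl enters, so dm/dt = −Q_out · (m/V).
Separate: dm/m = −Q_out dt/V(t) ⇒ ln(m/m₀) = −(Q_out/(Q_in−Q_out)) ln(V/V₀).
m = m₀ (V₀/V)^(Q_out/(Q_in−Q_out)) = 24.9 × (1580/4462.0)^(2.5682) = 1.7309 mol.
C = m/V = 1.7309/4462.0 = 0.00038792 mol/gal.

0.000388 mol/gal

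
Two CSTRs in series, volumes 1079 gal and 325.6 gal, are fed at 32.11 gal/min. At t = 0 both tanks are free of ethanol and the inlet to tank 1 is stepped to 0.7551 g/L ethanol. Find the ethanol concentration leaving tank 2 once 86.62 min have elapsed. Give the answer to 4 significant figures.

0.6730 g/L

Each tank obeys Vᵢ dCᵢ/dt = Q(Cᵢ₋₁ − Cᵢ), so τᵢ = Vᵢ/Q.
τ₁ = 1079/32.11 = 33.6032 min; τ₂ = 325.6/32.11 = 10.1401 min.
Solving the cascade with C₁(0)=C₂(0)=0 gives C₂(t) = C_in[1 − (τ₁ e^(−t/τ₁) − τ₂ e^(−t/τ₂))/(τ₁ − τ₂)].
At t = 86.62: e^(−t/τ₁) = 0.0759464, e^(−t/τ₂) = 0.000195044.
C₂ = 0.7551·[1 − (33.6032·0.0759464 − 10.1401·0.000195044)/(23.4631)] = 0.7551·0.891316 = 0.673033 g/L.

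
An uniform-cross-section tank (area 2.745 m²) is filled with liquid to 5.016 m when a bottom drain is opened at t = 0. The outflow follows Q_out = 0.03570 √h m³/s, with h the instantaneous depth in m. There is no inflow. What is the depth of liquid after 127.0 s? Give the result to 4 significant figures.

1.999 m

A dh/dt = −Q_out = −0.03570 √h.
This is separable: 2 d(√h)/dt = −0.03570/A, so √h = √h₀ − (0.03570/(2A)) t.
√h = √5.016 − 0.03570·127.0/(2·2.745) = 2.23964 − 0.825847 = 1.41380.
h = 1.41380² = 1.99882 m.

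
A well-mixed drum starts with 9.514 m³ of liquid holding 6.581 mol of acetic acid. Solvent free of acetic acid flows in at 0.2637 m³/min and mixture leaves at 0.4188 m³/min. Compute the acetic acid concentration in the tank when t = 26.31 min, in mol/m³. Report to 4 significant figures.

0.2669 mol/m³

Let m(t) be the amount of acetic acid. Volume: V(t) = V₀ + (Q_in − Q_out) t = 9.514 − 0.155100 t; V(26.31) = 5.43332 m³.
No acetic acid enters, so dm/dt = −Q_out · (m/V).
Separate: dm/m = −Q_out dt/V(t) ⇒ ln(m/m₀) = −(Q_out/(Q_in−Q_out)) ln(V/V₀).
m = m₀ (V₀/V)^(Q_out/(Q_in−Q_out)) = 6.581 × (9.514/5.43332)^(-2.70019) = 1.44991 mol.
C = m/V = 1.44991/5.43332 = 0.266855 mol/m³.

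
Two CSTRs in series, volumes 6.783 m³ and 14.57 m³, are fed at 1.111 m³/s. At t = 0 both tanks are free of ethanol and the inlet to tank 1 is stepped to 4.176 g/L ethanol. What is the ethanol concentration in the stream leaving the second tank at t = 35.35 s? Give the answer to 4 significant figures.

3.660 g/L

Each tank obeys Vᵢ dCᵢ/dt = Q(Cᵢ₋₁ − Cᵢ), so τᵢ = Vᵢ/Q.
τ₁ = 6.783/1.111 = 6.10531 s; τ₂ = 14.57/1.111 = 13.1143 s.
Solving the cascade with C₁(0)=C₂(0)=0 gives C₂(t) = C_in[1 − (τ₁ e^(−t/τ₁) − τ₂ e^(−t/τ₂))/(τ₁ − τ₂)].
At t = 35.35: e^(−t/τ₁) = 0.00305786, e^(−t/τ₂) = 0.0675067.
C₂ = 4.176·[1 − (6.10531·0.00305786 − 13.1143·0.0675067)/(-7.00900)] = 4.176·0.876354 = 3.65965 g/L.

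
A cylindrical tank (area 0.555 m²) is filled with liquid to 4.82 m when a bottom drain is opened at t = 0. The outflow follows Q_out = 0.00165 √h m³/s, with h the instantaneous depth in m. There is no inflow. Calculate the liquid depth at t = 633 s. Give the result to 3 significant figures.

1.57 m

Accumulation of liquid (constant cross-section A): A dh/dt = −0.00165 √h.
∫ h^(−1/2) dh = −(0.00165/A) ∫ dt, giving 2√h = 2√h₀ − (0.00165/A) t.
√h = √4.82 − 0.00165·633/(2·0.555) = 2.1954 − 0.94095 = 1.2545.
h = 1.2545² = 1.5738 m.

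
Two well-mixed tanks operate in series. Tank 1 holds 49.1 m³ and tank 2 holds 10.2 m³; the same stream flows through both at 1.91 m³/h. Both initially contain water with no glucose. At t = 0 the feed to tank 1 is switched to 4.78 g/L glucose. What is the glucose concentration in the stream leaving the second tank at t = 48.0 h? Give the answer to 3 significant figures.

3.85 g/L

Species balance on tank i: dCᵢ/dt = (Cᵢ₋₁ − Cᵢ)/τᵢ with τᵢ = Vᵢ/Q.
τ₁ = 49.1/1.91 = 25.707 h; τ₂ = 10.2/1.91 = 5.3403 h.
Tank 1: C₁ = C_in(1 − e^(−t/τ₁)). Tank 2 (τ₁ ≠ τ₂): C₂ = C_in[1 − (τ₁ e^(−t/τ₁) − τ₂ e^(−t/τ₂))/(τ₁ − τ₂)].
At t = 48.0: e^(−t/τ₁) = 0.15455, e^(−t/τ₂) = 0.00012487.
C₂ = 4.78·[1 − (25.707·0.15455 − 5.3403·0.00012487)/(20.366)] = 4.78·0.80495 = 3.8477 g/L.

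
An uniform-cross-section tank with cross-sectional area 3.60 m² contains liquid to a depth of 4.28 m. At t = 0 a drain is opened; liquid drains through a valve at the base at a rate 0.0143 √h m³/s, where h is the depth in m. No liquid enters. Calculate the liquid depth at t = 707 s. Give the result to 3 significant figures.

0.442 m

A dh/dt = −Q_out = −0.0143 √h.
∫ h^(−1/2) dh = −(0.0143/A) ∫ dt, giving 2√h = 2√h₀ − (0.0143/A) t.
√h = √4.28 − 0.0143·707/(2·3.60) = 2.0688 − 1.4042 = 0.66464.
h = 0.66464² = 0.44174 m.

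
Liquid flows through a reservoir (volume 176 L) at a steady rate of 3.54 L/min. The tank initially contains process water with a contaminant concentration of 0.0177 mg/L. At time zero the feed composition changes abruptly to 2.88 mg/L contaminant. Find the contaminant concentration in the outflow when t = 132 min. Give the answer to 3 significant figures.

2.68 mg/L

Transient balance on the dissolved component: V dC/dt = Q(C_in − C).
Time constant τ = V/Q = 176/3.54 = 49.718 min.
C approaches C_in exponentially: C(t) = C_in + (C₀ − C_in) e^(−t/τ).
C(132) = 2.88 + (0.0177 − 2.88)·e^(−132/49.718) = 2.88 + (-2.8623)·0.070299 = 2.6788 mg/L.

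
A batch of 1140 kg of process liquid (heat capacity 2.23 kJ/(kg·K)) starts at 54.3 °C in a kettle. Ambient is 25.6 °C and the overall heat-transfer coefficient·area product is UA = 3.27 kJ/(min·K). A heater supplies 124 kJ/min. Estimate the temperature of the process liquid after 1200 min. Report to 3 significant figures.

Lumped-capacitance energy balance: M c_p dT/dt = UA(T_amb − T) + Q̇.
dT/dt = (T_ss − T)/τ with T_ss = T_amb + Q̇/UA = 25.6 + 124/3.27 = 63.520 °C, τ = M c_p/UA = 1140·2.23/3.27 = 777.43 min.
T approaches T_ss exponentially: T(t) = T_ss + (T₀ − T_ss) e^(−t/τ).
T(1200) = 63.520 + (-9.2205)·0.21362 = 61.551 °C.

61.6 °C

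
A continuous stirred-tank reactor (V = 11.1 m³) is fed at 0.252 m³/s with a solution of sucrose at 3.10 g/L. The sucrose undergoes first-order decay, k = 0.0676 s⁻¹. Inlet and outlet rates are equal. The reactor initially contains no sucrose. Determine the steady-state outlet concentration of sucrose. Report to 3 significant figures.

Species balance: V dC/dt = Q C_in − Q C − k V C.
Steady state (dC/dt = 0): C_ss = Q C_in/(Q + kV) = C_in/(1 + kV/Q).
C_ss = 0.252·3.10/(0.252 + 0.0676·11.1) = 0.78120/1.0024 = 0.77936 g/L.

0.779 g/L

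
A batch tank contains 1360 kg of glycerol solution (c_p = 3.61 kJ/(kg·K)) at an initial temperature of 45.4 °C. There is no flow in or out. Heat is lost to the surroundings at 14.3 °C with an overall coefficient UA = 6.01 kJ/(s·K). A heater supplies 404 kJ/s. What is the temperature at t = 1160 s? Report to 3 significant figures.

72.8 °C

First-law balance (no shaft work): M c_p dT/dt = −UA(T − T_amb) + Q̇.
dT/dt = (T_ss − T)/τ with T_ss = T_amb + Q̇/UA = 14.3 + 404/6.01 = 81.521 °C, τ = M c_p/UA = 1360·3.61/6.01 = 816.91 s.
Integrating: T(t) = T_ss + (T₀ − T_ss) e^(−t/τ).
T(1160) = 81.521 + (-36.121)·0.24172 = 72.790 °C.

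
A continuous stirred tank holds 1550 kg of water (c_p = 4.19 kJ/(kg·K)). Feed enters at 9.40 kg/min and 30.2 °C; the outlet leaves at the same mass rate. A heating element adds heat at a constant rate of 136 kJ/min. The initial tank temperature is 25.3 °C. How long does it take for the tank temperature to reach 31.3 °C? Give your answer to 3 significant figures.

First-law balance (no shaft work): M c_p dT/dt = ṁ c_p (T_in − T) + 136.
τ = M/ṁ = 164.89 min; T_ss = T_in + Q̇/(ṁ c_p) = 33.653 °C.
T(t) = T_ss + (T₀ − T_ss) e^(−t/τ). Set T = 31.3:
e^(−t/τ) = (31.3 − 33.653)/(25.3 − 33.653) = 0.28170
t = −164.89 · ln(0.28170) = 208.91 min.

209 min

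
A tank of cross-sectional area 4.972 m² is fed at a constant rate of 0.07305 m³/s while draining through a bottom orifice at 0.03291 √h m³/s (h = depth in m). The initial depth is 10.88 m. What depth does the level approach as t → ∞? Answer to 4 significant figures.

4.927 m

Accumulation of liquid (constant cross-section A): A dh/dt = Q_in − 0.03291 √h. At steady state dh/dt = 0:
Q_in = 0.03291 √h_ss ⇒ √h_ss = 0.07305/0.03291 = 2.21969.
h_ss = 2.21969² = 4.92702 m. (Since h₀ = 10.88 m > h_ss, the level will fall toward this value.)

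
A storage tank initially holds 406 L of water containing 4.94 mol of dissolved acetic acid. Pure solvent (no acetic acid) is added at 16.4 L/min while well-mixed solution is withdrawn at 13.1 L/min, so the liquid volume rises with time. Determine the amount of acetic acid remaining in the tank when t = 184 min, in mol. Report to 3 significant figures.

Let m(t) be the amount of acetic acid. Volume: V(t) = V₀ + (Q_in − Q_out) t = 406 + 3.3000 t; V(184) = 1013.2 L.
No acetic acid enters, so dm/dt = −Q_out · (m/V).
dm/m = −Q_out dt/(V₀ + 3.3000 t); integrating gives ln(m/m₀) = −(Q_out/(Q_in−Q_out)) ln(V/V₀).
m = m₀ (V₀/V)^(Q_out/(Q_in−Q_out)) = 4.94 × (406/1013.2)^(3.9697) = 0.13094 mol.

0.131 mol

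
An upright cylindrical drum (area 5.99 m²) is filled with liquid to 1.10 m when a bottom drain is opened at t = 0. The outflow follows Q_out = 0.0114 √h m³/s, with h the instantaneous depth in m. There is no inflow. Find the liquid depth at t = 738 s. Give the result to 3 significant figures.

0.120 m

Mass balance (ρ constant): A dh/dt = −0.0114 √h.
Separate and integrate: 2(√h − √h₀) = −(0.0114/A) t.
√h = √1.10 − 0.0114·738/(2·5.99) = 1.0488 − 0.70227 = 0.34654.
h = 0.34654² = 0.12009 m.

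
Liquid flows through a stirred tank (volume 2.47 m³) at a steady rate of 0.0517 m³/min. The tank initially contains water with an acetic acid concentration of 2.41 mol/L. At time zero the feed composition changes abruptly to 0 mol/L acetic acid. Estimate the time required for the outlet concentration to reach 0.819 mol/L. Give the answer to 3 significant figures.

Accumulation = in − out for the solute gives V dC/dt = Q(C_in − C), so τ = V/Q = 47.776 min.
C(t) = C_in + (C₀ − C_in) e^(−t/τ). Set C = 0.819 and solve for t:
e^(−t/τ) = (C − C_in)/(C₀ − C_in) = (0.819 − 0)/(2.41 − 0) = 0.33983
t = −τ ln(…) = 47.776 × 1.0793 = 51.564 min.

51.6 min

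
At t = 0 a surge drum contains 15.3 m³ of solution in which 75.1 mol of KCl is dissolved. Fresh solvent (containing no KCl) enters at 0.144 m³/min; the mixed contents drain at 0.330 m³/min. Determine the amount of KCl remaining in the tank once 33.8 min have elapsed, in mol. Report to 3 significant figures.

Let m(t) be the amount of KCl. Volume: V(t) = V₀ + (Q_in − Q_out) t = 15.3 − 0.18600 t; V(33.8) = 9.0132 m³.
No KCl enters, so dm/dt = −Q_out · (m/V).
dm/m = −Q_out dt/(V₀ − 0.18600 t); integrating gives ln(m/m₀) = −(Q_out/(Q_in−Q_out)) ln(V/V₀).
m = m₀ (V₀/V)^(Q_out/(Q_in−Q_out)) = 75.1 × (15.3/9.0132)^(-1.7742) = 29.370 mol.

29.4 mol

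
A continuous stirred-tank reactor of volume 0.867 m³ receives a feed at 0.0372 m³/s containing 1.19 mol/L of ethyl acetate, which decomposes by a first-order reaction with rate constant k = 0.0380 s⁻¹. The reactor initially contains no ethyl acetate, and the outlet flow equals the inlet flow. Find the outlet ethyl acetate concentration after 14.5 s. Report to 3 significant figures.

Species balance: V dC/dt = Q C_in − Q C − k V C.
dC/dt = (Q/V) C_in − (Q/V + k) C; effective rate a = Q/V + k = 0.042907 + 0.0380 = 0.080907 s⁻¹.
C_ss = Q C_in/(Q + kV) = 0.63108 mol/L; C(t) = C_ss + (C₀ − C_ss) e^(−a t).
C(14.5) = 0.63108 + (-0.63108)·e^(−0.080907·14.5) = 0.63108 + (-0.63108)·0.30939 = 0.43583 mol/L.

0.436 mol/L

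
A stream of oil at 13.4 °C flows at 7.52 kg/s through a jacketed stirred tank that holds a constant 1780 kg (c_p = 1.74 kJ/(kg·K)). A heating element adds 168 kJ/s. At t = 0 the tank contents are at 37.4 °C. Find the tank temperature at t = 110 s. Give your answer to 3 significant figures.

Unsteady energy balance on the tank contents: M c_p dT/dt = ṁ c_p (T_in − T) + 168.
Rearrange: dT/dt = (T_ss − T)/τ with τ = M/ṁ = 236.70 s and T_ss = T_in + Q̇/(ṁ c_p) = 26.239 °C.
Solution: T(t) = T_ss + (T₀ − T_ss) e^(−t/τ).
T(110) = 26.239 + (11.161)·e^(−110/236.70) = 26.239 + (11.161)·0.62831 = 33.252 °C.

33.3 °C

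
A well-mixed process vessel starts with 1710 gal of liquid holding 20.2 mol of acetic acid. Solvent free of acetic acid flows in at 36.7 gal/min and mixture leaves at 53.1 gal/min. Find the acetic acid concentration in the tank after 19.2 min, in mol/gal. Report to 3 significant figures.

0.00749 mol/gal

Let m(t) be the amount of acetic acid. Volume: V(t) = V₀ + (Q_in − Q_out) t = 1710 − 16.400 t; V(19.2) = 1395.1 gal.
Species balance (pure solvent in): dm/dt = −Q_out · m/V(t).
dm/m = −Q_out dt/(V₀ − 16.400 t); integrating gives ln(m/m₀) = −(Q_out/(Q_in−Q_out)) ln(V/V₀).
m = m₀ (V₀/V)^(Q_out/(Q_in−Q_out)) = 20.2 × (1710/1395.1)^(-3.2378) = 10.452 mol.
C = m/V = 10.452/1395.1 = 0.0074915 mol/gal.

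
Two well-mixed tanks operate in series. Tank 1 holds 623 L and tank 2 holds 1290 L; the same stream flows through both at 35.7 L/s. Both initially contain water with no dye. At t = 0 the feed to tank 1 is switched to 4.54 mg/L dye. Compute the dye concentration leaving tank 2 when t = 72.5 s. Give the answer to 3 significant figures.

3.43 mg/L

Species balance on tank i: dCᵢ/dt = (Cᵢ₋₁ − Cᵢ)/τᵢ with τᵢ = Vᵢ/Q.
τ₁ = 623/35.7 = 17.451 s; τ₂ = 1290/35.7 = 36.134 s.
Tank 1: C₁ = C_in(1 − e^(−t/τ₁)). Tank 2 (τ₁ ≠ τ₂): C₂ = C_in[1 − (τ₁ e^(−t/τ₁) − τ₂ e^(−t/τ₂))/(τ₁ − τ₂)].
At t = 72.5: e^(−t/τ₁) = 0.015694, e^(−t/τ₂) = 0.13447.
C₂ = 4.54·[1 − (17.451·0.015694 − 36.134·0.13447)/(-18.683)] = 4.54·0.75458 = 3.4258 mg/L.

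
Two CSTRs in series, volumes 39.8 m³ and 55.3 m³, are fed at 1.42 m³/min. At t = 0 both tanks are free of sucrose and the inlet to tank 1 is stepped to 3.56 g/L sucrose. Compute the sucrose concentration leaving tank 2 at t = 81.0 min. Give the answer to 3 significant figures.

Time constants: τᵢ = Vᵢ/Q for each well-mixed tank.
τ₁ = 39.8/1.42 = 28.028 min; τ₂ = 55.3/1.42 = 38.944 min.
Tank 1: C₁ = C_in(1 − e^(−t/τ₁)). Tank 2 (τ₁ ≠ τ₂): C₂ = C_in[1 − (τ₁ e^(−t/τ₁) − τ₂ e^(−t/τ₂))/(τ₁ − τ₂)].
At t = 81.0: e^(−t/τ₁) = 0.055579, e^(−t/τ₂) = 0.12494.
C₂ = 3.56·[1 − (28.028·0.055579 − 38.944·0.12494)/(-10.915)] = 3.56·0.69696 = 2.4812 g/L.

2.48 g/L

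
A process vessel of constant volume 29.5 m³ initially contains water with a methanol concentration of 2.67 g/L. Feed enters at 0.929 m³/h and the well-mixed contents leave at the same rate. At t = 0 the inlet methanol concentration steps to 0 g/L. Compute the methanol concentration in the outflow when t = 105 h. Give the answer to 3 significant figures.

Accumulation = in − out for the solute gives V dC/dt = Q(C_in − C).
Rewrite as dC/dt + C/τ = C_in/τ, τ = V/Q = 31.755 h.
C approaches C_in exponentially: C(t) = C_in + (C₀ − C_in) e^(−t/τ).
C(105) = 0 + (2.67 − 0)·e^(−105/31.755) = 0 + (2.6700)·0.036640 = 0.097829 g/L.

0.0978 g/L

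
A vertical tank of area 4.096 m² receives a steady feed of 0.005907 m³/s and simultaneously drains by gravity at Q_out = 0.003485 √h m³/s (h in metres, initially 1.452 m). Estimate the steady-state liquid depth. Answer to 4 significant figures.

Unsteady balance on liquid volume: A dh/dt = Q_in − 0.003485 √h. At steady state dh/dt = 0:
Q_in = 0.003485 √h_ss ⇒ √h_ss = 0.005907/0.003485 = 1.69498.
h_ss = 1.69498² = 2.87295 m. (Since h₀ = 1.452 m < h_ss, the level will rise toward this value.)

2.873 m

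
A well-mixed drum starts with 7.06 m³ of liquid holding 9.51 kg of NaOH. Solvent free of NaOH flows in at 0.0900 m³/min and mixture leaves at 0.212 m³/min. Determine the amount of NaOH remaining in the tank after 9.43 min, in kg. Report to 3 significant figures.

Let m(t) be the amount of NaOH. Volume: V(t) = V₀ + (Q_in − Q_out) t = 7.06 − 0.12200 t; V(9.43) = 5.9095 m³.
No NaOH enters, so dm/dt = −Q_out · (m/V).
Separate: dm/m = −Q_out dt/V(t) ⇒ ln(m/m₀) = −(Q_out/(Q_in−Q_out)) ln(V/V₀).
m = m₀ (V₀/V)^(Q_out/(Q_in−Q_out)) = 9.51 × (7.06/5.9095)^(-1.7377) = 6.9814 kg.

6.98 kg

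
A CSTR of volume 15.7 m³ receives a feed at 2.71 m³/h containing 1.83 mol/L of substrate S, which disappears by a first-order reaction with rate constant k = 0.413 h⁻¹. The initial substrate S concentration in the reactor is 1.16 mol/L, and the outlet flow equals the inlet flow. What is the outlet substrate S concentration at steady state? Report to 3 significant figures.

V dC/dt = Q(C_in − C) − k V C.
Steady state (dC/dt = 0): C_ss = Q C_in/(Q + kV) = C_in/(1 + kV/Q).
C_ss = 2.71·1.83/(2.71 + 0.413·15.7) = 4.9593/9.1941 = 0.53940 mol/L.

0.539 mol/L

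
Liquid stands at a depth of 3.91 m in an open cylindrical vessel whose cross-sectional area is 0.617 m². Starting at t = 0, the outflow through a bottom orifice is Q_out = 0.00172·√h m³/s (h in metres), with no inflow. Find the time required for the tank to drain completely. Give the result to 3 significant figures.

A dh/dt = −Q_out = −0.00172 √h.
This is separable: 2 d(√h)/dt = −0.00172/A, so √h = √h₀ − (0.00172/(2A)) t.
Set h = 0: 2√h₀ = (0.00172/A) t_empty ⇒ t_empty = 2A√h₀/0.00172.
t_empty = 2·0.617·√3.91/0.00172 = 1.2340·1.9774/0.00172 = 1418.6 s.

1420 s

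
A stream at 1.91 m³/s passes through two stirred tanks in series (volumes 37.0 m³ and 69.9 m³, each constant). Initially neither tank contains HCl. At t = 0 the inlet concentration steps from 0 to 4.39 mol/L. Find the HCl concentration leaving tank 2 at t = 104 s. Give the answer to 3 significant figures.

3.87 mol/L

Species balance on tank i: dCᵢ/dt = (Cᵢ₋₁ − Cᵢ)/τᵢ with τᵢ = Vᵢ/Q.
τ₁ = 37.0/1.91 = 19.372 s; τ₂ = 69.9/1.91 = 36.597 s.
Solving the cascade with C₁(0)=C₂(0)=0 gives C₂(t) = C_in[1 − (τ₁ e^(−t/τ₁) − τ₂ e^(−t/τ₂))/(τ₁ − τ₂)].
At t = 104: e^(−t/τ₁) = 0.0046604, e^(−t/τ₂) = 0.058322.
C₂ = 4.39·[1 − (19.372·0.0046604 − 36.597·0.058322)/(-17.225)] = 4.39·0.88133 = 3.8690 mol/L.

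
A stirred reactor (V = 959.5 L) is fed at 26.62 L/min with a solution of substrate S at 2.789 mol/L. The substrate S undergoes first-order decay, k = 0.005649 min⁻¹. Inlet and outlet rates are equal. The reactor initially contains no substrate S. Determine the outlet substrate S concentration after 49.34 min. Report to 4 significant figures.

1.871 mol/L

Species balance: V dC/dt = Q C_in − Q C − k V C.
This is linear with rate a = Q/V + k = 0.0333926 min⁻¹.
C_ss = Q C_in/(Q + kV) = 2.31719 mol/L; C(t) = C_ss + (C₀ − C_ss) e^(−a t).
C(49.34) = 2.31719 + (-2.31719)·e^(−0.0333926·49.34) = 2.31719 + (-2.31719)·0.192513 = 1.87110 mol/L.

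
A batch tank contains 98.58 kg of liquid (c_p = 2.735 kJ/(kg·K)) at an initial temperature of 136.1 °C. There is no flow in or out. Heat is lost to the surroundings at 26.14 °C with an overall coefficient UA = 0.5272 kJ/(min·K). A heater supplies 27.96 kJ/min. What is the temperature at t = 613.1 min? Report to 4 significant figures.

96.34 °C

M c_p dT/dt = −UA(T − T_amb) + Q̇.
dT/dt = (T_ss − T)/τ with T_ss = T_amb + Q̇/UA = 26.14 + 27.96/0.5272 = 79.1749 °C, τ = M c_p/UA = 98.58·2.735/0.5272 = 511.412 min.
Solution: T(t) = T_ss + (T₀ − T_ss) e^(−t/τ).
T(613.1) = 79.1749 + (56.9251)·0.301544 = 96.3403 °C.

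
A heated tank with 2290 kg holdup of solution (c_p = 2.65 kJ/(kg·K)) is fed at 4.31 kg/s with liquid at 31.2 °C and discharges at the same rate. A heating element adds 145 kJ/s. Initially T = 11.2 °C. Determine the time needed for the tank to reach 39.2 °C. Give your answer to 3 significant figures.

M c_p dT/dt = ṁ c_p (T_in − T) + Q̇.
τ = M/ṁ = 531.32 s; T_ss = T_in + Q̇/(ṁ c_p) = 43.895 °C.
T(t) = T_ss + (T₀ − T_ss) e^(−t/τ). Set T = 39.2:
e^(−t/τ) = (39.2 − 43.895)/(11.2 − 43.895) = 0.14361
t = −531.32 · ln(0.14361) = 1031.1 s.

1030 s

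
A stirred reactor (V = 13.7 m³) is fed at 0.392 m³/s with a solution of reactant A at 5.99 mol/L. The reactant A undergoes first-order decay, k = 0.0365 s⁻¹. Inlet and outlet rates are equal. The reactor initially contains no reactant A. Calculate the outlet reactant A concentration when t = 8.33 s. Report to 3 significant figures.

1.10 mol/L

Accumulation = in − out − consumed: V dC/dt = Q C_in − Q C − k V C.
This is linear with rate a = Q/V + k = 0.065113 s⁻¹.
C_ss = Q C_in/(Q + kV) = 2.6322 mol/L; C(t) = C_ss + (C₀ − C_ss) e^(−a t).
C(8.33) = 2.6322 + (-2.6322)·e^(−0.065113·8.33) = 2.6322 + (-2.6322)·0.58136 = 1.1020 mol/L.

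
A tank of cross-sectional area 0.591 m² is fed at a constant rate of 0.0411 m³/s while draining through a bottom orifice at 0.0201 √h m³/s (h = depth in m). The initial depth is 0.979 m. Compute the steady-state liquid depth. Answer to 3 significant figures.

Level balance: A dh/dt = 0.0411 − 0.0201 √h. Setting dh/dt = 0:
Q_in = 0.0201 √h_ss ⇒ √h_ss = 0.0411/0.0201 = 2.0448.
h_ss = 2.0448² = 4.1811 m. (Since h₀ = 0.979 m < h_ss, the level will rise toward this value.)

4.18 m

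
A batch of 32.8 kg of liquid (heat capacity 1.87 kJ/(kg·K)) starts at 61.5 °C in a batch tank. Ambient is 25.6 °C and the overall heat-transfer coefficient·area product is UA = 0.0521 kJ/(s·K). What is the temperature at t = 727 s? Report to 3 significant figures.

M c_p dT/dt = −UA(T − T_amb).
dT/dt = (T_ss − T)/τ with T_ss = T_amb = 25.600 °C, τ = M c_p/UA = 32.8·1.87/0.0521 = 1177.3 s.
Integrating: T(t) = T_ss + (T₀ − T_ss) e^(−t/τ).
T(727) = 25.600 + (35.900)·0.53928 = 44.960 °C.

45.0 °C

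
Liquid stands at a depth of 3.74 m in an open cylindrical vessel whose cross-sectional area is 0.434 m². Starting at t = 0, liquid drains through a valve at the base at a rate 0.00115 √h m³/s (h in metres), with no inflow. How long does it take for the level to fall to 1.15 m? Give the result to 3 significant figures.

650 s

With no inflow, A dh/dt = −0.00115 √h.
This is separable: 2 d(√h)/dt = −0.00115/A, so √h = √h₀ − (0.00115/(2A)) t.
t = 2A(√h₀ − √h)/0.00115 = 2·0.434·(√3.74 − √1.15)/0.00115
  = 0.86800 × (1.9339 − 1.0724) / 0.00115 = 650.27 s.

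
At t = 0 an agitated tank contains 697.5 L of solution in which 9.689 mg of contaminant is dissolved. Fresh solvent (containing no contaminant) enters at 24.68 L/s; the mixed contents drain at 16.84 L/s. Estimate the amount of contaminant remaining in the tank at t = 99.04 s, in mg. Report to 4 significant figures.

1.942 mg

Let m(t) be the amount of contaminant. Volume: V(t) = V₀ + (Q_in − Q_out) t = 697.5 + 7.84000 t; V(99.04) = 1473.97 L.
No contaminant enters, so dm/dt = −Q_out · (m/V).
Separate: dm/m = −Q_out dt/V(t) ⇒ ln(m/m₀) = −(Q_out/(Q_in−Q_out)) ln(V/V₀).
m = m₀ (V₀/V)^(Q_out/(Q_in−Q_out)) = 9.689 × (697.5/1473.97)^(2.14796) = 1.94227 mg.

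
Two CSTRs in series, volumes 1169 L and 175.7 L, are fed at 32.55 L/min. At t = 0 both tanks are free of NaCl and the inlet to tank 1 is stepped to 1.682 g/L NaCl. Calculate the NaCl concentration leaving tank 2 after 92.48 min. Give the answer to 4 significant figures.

1.531 g/L

Time constants: τᵢ = Vᵢ/Q for each well-mixed tank.
τ₁ = 1169/32.55 = 35.9140 min; τ₂ = 175.7/32.55 = 5.39785 min.
Tank 1: C₁ = C_in(1 − e^(−t/τ₁)). Tank 2 (τ₁ ≠ τ₂): C₂ = C_in[1 − (τ₁ e^(−t/τ₁) − τ₂ e^(−t/τ₂))/(τ₁ − τ₂)].
At t = 92.48: e^(−t/τ₁) = 0.0761506, e^(−t/τ₂) = 3.62528e-08.
C₂ = 1.682·[1 − (35.9140·0.0761506 − 5.39785·3.62528e-08)/(30.5161)] = 1.682·0.910379 = 1.53126 g/L.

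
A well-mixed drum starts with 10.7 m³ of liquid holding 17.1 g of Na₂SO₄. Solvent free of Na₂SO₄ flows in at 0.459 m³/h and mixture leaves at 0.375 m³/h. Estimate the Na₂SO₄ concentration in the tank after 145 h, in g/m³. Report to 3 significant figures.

Let m(t) be the amount of Na₂SO₄. Volume: V(t) = V₀ + (Q_in − Q_out) t = 10.7 + 0.084000 t; V(145) = 22.880 m³.
Solute balance: dm/dt = 0 − Q_out C = −Q_out m/V(t).
dm/m = −Q_out dt/(V₀ + 0.084000 t); integrating gives ln(m/m₀) = −(Q_out/(Q_in−Q_out)) ln(V/V₀).
m = m₀ (V₀/V)^(Q_out/(Q_in−Q_out)) = 17.1 × (10.7/22.880)^(4.4643) = 0.57472 g.
C = m/V = 0.57472/22.880 = 0.025119 g/m³.

0.0251 g/m³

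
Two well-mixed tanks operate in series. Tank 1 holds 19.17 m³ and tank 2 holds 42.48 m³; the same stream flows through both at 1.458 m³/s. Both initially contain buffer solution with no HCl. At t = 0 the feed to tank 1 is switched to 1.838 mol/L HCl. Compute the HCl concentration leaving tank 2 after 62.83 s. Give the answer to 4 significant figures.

Species balance on tank i: dCᵢ/dt = (Cᵢ₋₁ − Cᵢ)/τᵢ with τᵢ = Vᵢ/Q.
τ₁ = 19.17/1.458 = 13.1481 s; τ₂ = 42.48/1.458 = 29.1358 s.
Tank 1: C₁ = C_in(1 − e^(−t/τ₁)). Tank 2 (τ₁ ≠ τ₂): C₂ = C_in[1 − (τ₁ e^(−t/τ₁) − τ₂ e^(−t/τ₂))/(τ₁ − τ₂)].
At t = 62.83: e^(−t/τ₁) = 0.00840760, e^(−t/τ₂) = 0.115735.
C₂ = 1.838·[1 − (13.1481·0.00840760 − 29.1358·0.115735)/(-15.9877)] = 1.838·0.796000 = 1.46305 mol/L.

1.463 mol/L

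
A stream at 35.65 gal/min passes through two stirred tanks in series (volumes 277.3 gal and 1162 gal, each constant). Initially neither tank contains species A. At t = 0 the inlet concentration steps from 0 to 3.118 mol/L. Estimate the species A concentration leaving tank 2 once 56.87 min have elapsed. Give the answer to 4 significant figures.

2.403 mol/L

Time constants: τᵢ = Vᵢ/Q for each well-mixed tank.
τ₁ = 277.3/35.65 = 7.77840 min; τ₂ = 1162/35.65 = 32.5947 min.
Tank 1: C₁ = C_in(1 − e^(−t/τ₁)). Tank 2 (τ₁ ≠ τ₂): C₂ = C_in[1 − (τ₁ e^(−t/τ₁) − τ₂ e^(−t/τ₂))/(τ₁ − τ₂)].
At t = 56.87: e^(−t/τ₁) = 0.000667967, e^(−t/τ₂) = 0.174686.
C₂ = 3.118·[1 − (7.77840·0.000667967 − 32.5947·0.174686)/(-24.8163)] = 3.118·0.770770 = 2.40326 mol/L.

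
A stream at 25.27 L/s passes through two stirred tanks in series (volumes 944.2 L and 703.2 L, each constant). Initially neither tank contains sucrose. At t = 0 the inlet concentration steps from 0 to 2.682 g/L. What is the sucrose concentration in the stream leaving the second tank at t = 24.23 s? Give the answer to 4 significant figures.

0.4644 g/L

Species balance on tank i: dCᵢ/dt = (Cᵢ₋₁ − Cᵢ)/τᵢ with τᵢ = Vᵢ/Q.
τ₁ = 944.2/25.27 = 37.3645 s; τ₂ = 703.2/25.27 = 27.8275 s.
Solving the cascade with C₁(0)=C₂(0)=0 gives C₂(t) = C_in[1 − (τ₁ e^(−t/τ₁) − τ₂ e^(−t/τ₂))/(τ₁ − τ₂)].
At t = 24.23: e^(−t/τ₁) = 0.522841, e^(−t/τ₂) = 0.418649.
C₂ = 2.682·[1 − (37.3645·0.522841 − 27.8275·0.418649)/(9.53700)] = 2.682·0.173141 = 0.464365 g/L.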